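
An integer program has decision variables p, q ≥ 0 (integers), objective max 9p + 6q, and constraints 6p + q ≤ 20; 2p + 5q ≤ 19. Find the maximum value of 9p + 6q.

(p,q)=(3,2) is feasible, giving 39.
(p,q)=(2,3) is feasible, giving 36.
(p,q)=(3,1) is feasible, giving 33.
The best lattice point is (3,2), giving 39.

39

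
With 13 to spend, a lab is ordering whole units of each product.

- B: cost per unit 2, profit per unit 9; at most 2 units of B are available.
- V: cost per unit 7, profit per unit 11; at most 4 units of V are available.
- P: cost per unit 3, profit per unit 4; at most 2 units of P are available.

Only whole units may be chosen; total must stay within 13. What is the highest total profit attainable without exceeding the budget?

29

Take 2×B and 1×V: cost 11 ≤ 13, profit 2·9 + 1·11 = 29.
B has the best ratio (9/2) and is taken to its limit of 2; remaining capacity is filled optimally with the others.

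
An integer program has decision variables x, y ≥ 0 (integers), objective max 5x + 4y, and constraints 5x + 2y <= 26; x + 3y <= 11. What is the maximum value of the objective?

The continuous relaxation peaks at (4.31, 2.23) with value 30.46; rounding to a feasible lattice point costs some objective.
(x,y)=(4,2): 5·4+2·2=24≤26, 1·4+3·2=10≤11, objective 28.
(x,y)=(4,1): 5·4+2·1=22≤26, 1·4+3·1=7≤11, objective 24.
No feasible integer point exceeds 28.

28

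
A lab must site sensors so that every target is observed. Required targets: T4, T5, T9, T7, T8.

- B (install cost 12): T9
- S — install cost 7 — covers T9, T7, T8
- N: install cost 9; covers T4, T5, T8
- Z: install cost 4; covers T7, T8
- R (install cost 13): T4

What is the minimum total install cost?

This is an integer covering problem.
Choose S and N: together they cover T4, T5, T9, T7, T8 — every target.
Total install cost: 7 + 9 = 16.

16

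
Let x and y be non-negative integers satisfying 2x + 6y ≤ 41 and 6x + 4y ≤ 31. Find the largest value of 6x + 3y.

30

(x,y)=(5,0): 2·5+6·0=10≤41, 6·5+4·0=30≤31, objective 30.
(x,y)=(4,1): 2·4+6·1=14≤41, 6·4+4·1=28≤31, objective 27.
(x,y)=(4,0): 2·4+6·0=8≤41, 6·4+4·0=24≤31, objective 24.
The best lattice point is (5,0), giving 30.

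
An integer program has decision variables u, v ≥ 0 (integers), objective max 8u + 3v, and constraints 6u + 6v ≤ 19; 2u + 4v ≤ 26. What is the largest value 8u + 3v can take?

(u,v)=(3,0): 6·3+6·0=18≤19, 2·3+4·0=6≤26, objective 24.
(u,v)=(2,1): 6·2+6·1=18≤19, 2·2+4·1=8≤26, objective 19.
No feasible integer point exceeds 24.

24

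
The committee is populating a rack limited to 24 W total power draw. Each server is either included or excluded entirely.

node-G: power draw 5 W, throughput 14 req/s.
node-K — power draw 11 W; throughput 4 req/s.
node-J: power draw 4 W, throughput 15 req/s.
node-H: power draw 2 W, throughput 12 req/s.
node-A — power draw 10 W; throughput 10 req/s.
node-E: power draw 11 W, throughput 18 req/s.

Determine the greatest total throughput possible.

Allowing fractional choices, the relaxed optimum would be about 61.0, but servers are indivisible.
node-G + node-J + node-E: power draw 5 + 4 + 11 = 20 ≤ 24, throughput 14 + 15 + 18 = 47.
node-G + node-J + node-H + node-A: power draw 5 + 4 + 2 + 10 = 21 ≤ 24, throughput 14 + 15 + 12 + 10 = 51.
node-G + node-J + node-H + node-E: power draw 5 + 4 + 2 + 11 = 22 ≤ 24, throughput 14 + 15 + 12 + 18 = 59.
Best is node-G, node-J, node-H, and node-E with total throughput 59.

59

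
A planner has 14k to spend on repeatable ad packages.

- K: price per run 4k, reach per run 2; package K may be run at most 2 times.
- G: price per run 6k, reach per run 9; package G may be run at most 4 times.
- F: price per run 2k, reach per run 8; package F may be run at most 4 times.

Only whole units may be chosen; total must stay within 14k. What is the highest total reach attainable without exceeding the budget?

41

1×K and 4×F: price 12 ≤ 14, reach 1·2 + 4·8 = 34.
1×G and 4×F: price 14 ≤ 14, reach 1·9 + 4·8 = 41.
Best is 41.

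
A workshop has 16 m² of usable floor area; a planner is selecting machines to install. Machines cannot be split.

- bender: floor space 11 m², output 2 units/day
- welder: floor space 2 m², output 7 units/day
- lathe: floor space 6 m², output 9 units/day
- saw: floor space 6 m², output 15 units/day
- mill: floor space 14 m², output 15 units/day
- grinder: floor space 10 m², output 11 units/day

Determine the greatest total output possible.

Treat it as a binary knapsack problem.
saw + grinder: floor space 6 + 10 = 16 ≤ 16, output 15 + 11 = 26.
welder + lathe + saw: floor space 2 + 6 + 6 = 14 ≤ 16, output 7 + 9 + 15 = 31.
lathe + saw: floor space 6 + 6 = 12 ≤ 16, output 9 + 15 = 24.
Best is welder, lathe, and saw with total output 31.

31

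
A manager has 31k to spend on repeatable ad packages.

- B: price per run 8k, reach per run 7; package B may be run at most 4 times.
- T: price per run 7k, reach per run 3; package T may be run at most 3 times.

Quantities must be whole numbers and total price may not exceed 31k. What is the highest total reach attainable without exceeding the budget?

This is a bounded integer knapsack.
B has the best ratio (7/8); taking only B gives at most 3×7 = 21 (stopped by the price limit).
Mixing does better — 3×B and 1×T: price 31 ≤ 31, reach 3·7 + 1·3 = 24.

24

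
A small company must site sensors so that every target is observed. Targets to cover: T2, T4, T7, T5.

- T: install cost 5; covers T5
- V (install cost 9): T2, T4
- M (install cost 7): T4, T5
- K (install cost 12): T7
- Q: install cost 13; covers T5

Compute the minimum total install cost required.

26

This is an integer covering problem.
The greedy cost-per-new-target heuristic would pick M, V, and K for 28, but a cheaper cover exists.
Choose T, V, and K: together they cover T2, T4, T7, T5 — every target.
Total install cost: 5 + 9 + 12 = 26.
No cover costs less than 26.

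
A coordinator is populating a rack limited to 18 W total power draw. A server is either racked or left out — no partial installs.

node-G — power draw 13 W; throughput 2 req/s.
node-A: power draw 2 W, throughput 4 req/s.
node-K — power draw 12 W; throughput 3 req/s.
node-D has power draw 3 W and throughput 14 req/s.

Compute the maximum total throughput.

Take node-A, node-K, and node-D: power draw 2 + 12 + 3 = 17 ≤ 18, throughput 4 + 3 + 14 = 21.
No other feasible combination does better.

21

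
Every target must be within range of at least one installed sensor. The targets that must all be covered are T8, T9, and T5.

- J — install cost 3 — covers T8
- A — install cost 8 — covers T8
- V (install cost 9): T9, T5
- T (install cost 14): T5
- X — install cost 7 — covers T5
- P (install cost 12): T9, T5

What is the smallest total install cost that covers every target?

Choose J and V: together they cover T8, T9, T5 — every target.
Total install cost: 3 + 9 = 12.
No cover costs less than 12.

12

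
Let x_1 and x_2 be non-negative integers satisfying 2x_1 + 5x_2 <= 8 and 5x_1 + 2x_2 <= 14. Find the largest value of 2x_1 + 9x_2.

Relaxing integrality, the LP optimum is 14.40 at (x_1,x_2) = (0, 1.6), which is not an integer point.
(x_1,x_2)=(1,1): 2·1+5·1=7≤8, 5·1+2·1=7≤14, objective 11.
(x_1,x_2)=(0,1): 2·0+5·1=5≤8, 5·0+2·1=2≤14, objective 9.
Maximum is 11 at (x_1,x_2)=(1,1).

11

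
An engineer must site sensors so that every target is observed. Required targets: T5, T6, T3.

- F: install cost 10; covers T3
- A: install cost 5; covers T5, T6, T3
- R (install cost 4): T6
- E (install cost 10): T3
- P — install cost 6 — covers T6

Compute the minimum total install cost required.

This is an integer covering problem.
A alone covers T5, T6, T3 — every target.
Total install cost: 5.
No cover costs less than 5.

5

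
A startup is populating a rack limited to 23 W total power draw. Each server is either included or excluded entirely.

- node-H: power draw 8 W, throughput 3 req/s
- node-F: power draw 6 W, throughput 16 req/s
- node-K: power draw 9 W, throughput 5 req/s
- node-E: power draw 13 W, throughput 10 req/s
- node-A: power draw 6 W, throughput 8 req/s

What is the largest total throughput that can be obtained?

node-H + node-F + node-A: power draw 8 + 6 + 6 = 20 ≤ 23, throughput 3 + 16 + 8 = 27.
node-F + node-K + node-A: power draw 6 + 9 + 6 = 21 ≤ 23, throughput 16 + 5 + 8 = 29.
Best is node-F, node-K, and node-A with total throughput 29.

29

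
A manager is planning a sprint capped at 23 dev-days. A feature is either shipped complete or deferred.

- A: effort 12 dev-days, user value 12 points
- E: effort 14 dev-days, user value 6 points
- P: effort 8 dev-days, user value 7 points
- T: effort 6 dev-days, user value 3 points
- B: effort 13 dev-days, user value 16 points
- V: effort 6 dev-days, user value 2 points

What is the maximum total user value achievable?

23

This is an integer program with binary decision variables.
P + B: effort 8 + 13 = 21 ≤ 23, user value 7 + 16 = 23.
A + P: effort 12 + 8 = 20 ≤ 23, user value 12 + 7 = 19.
T + B: effort 6 + 13 = 19 ≤ 23, user value 3 + 16 = 19.
Best is P and B with total user value 23.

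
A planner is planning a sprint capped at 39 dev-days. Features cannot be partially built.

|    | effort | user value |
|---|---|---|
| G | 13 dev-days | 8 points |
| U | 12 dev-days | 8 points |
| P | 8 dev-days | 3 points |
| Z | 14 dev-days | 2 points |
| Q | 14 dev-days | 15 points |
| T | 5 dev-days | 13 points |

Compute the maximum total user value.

U + P + Q + T: effort 12 + 8 + 14 + 5 = 39 ≤ 39, user value 8 + 3 + 15 + 13 = 39.
G + Q + T: effort 13 + 14 + 5 = 32 ≤ 39, user value 8 + 15 + 13 = 36.
U + Q + T: effort 12 + 14 + 5 = 31 ≤ 39, user value 8 + 15 + 13 = 36.
Best is U, P, Q, and T with total user value 39.

39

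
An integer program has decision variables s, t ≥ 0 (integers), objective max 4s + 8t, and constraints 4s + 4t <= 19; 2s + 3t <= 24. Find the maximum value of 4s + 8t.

(s,t)=(0,4): 4·0+4·4=16≤19, 2·0+3·4=12≤24, objective 32.
(s,t)=(1,3): 4·1+4·3=16≤19, 2·1+3·3=11≤24, objective 28.
(s,t)=(0,3): 4·0+4·3=12≤19, 2·0+3·3=9≤24, objective 24.
The best lattice point is (0,4), giving 32.

32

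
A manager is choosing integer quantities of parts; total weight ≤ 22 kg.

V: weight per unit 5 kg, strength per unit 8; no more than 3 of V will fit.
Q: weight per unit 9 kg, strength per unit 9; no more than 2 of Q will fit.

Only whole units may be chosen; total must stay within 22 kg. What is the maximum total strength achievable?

25

V has the best ratio (8/5); taking only V gives at most 3×8 = 24 (stopped by the supply cap of 3).
Mixing does better — 2×V and 1×Q: weight 19 ≤ 22, strength 2·8 + 1·9 = 25.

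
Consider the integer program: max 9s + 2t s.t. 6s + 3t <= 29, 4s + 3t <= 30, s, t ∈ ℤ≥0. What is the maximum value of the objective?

(s,t)=(4,1): 6·4+3·1=27≤29, 4·4+3·1=19≤30, objective 38.
(s,t)=(4,0): 6·4+3·0=24≤29, 4·4+3·0=16≤30, objective 36.
(s,t)=(3,2): 6·3+3·2=24≤29, 4·3+3·2=18≤30, objective 31.
(s,t)=(3,1): 6·3+3·1=21≤29, 4·3+3·1=15≤30, objective 29.
Maximum is 38 at (s,t)=(4,1).

38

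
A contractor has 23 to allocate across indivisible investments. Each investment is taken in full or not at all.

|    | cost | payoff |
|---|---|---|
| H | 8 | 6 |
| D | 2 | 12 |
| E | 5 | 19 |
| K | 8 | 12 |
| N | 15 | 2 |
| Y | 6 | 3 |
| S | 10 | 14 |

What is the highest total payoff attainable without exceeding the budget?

49

Allowing fractional choices, the relaxed optimum would be about 54.2, but investments are indivisible.
D + E + K + Y: cost 2 + 5 + 8 + 6 = 21 ≤ 23, payoff 12 + 19 + 12 + 3 = 46.
H + D + E + K: cost 8 + 2 + 5 + 8 = 23 ≤ 23, payoff 6 + 12 + 19 + 12 = 49.
D + E + Y + S: cost 2 + 5 + 6 + 10 = 23 ≤ 23, payoff 12 + 19 + 3 + 14 = 48.
Best is H, D, E, and K with total payoff 49.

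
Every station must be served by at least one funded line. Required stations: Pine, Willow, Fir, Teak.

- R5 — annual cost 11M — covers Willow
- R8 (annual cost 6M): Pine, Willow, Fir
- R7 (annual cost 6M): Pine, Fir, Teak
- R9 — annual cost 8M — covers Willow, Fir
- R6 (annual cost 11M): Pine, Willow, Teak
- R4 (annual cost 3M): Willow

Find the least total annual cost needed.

9

The greedy cost-per-new-station heuristic would pick R8 and R7 for 12, but a cheaper cover exists.
Choose R7 and R4: together they cover Pine, Willow, Fir, Teak — every station.
Total annual cost: 6 + 3 = 9.
No cover costs less than 9.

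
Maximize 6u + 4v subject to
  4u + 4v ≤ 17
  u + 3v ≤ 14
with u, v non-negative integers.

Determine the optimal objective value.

24

The continuous relaxation peaks at (4.25, 0) with value 25.50; rounding to a feasible lattice point costs some objective.
(u,v)=(4,0) is feasible, giving 24.
(u,v)=(3,1) is feasible, giving 22.
(u,v)=(3,0) is feasible, giving 18.
Maximum is 24 at (u,v)=(4,0).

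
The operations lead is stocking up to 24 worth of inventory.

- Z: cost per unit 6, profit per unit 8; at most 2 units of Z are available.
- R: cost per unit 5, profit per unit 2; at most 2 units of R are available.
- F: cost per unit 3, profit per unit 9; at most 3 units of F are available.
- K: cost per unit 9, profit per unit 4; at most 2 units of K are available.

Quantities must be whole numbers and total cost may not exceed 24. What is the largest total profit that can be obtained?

43

2×Z and 3×F: cost 21 ≤ 24, profit 2·8 + 3·9 = 43.
1×Z, 3×F, and 1×K: cost 24 ≤ 24, profit 1·8 + 3·9 + 1·4 = 39.
Best is 43.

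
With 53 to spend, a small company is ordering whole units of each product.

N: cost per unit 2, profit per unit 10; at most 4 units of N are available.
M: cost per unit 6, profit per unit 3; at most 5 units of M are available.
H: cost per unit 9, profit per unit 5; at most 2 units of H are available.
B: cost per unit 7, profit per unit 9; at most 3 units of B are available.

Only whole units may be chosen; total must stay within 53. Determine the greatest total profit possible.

80

Take 4×N, 1×M, 2×H, and 3×B: cost 53 ≤ 53, profit 4·10 + 1·3 + 2·5 + 3·9 = 80.
N has the best ratio (10/2) and is taken to its limit of 4; remaining capacity is filled optimally with the others.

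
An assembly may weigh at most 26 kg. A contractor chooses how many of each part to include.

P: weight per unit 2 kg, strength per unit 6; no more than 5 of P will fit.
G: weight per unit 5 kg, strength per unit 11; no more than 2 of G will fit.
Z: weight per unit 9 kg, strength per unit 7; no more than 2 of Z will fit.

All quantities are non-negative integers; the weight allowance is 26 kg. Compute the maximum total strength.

52

P has the best ratio (6/2); taking only P gives at most 5×6 = 30 (stopped by the supply cap of 5).
Mixing does better — 5×P and 2×G: weight 20 ≤ 26, strength 5·6 + 2·11 = 52.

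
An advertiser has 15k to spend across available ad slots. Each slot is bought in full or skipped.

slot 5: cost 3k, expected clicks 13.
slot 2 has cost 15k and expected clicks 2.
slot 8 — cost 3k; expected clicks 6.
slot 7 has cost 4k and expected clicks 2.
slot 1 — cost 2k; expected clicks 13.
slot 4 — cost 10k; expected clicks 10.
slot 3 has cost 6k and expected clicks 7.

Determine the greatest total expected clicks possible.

Allowing fractional choices, the relaxed optimum would be about 40.0, but ad slots are indivisible.
slot 5 + slot 1 + slot 4: cost 3 + 2 + 10 = 15 ≤ 15, expected clicks 13 + 13 + 10 = 36.
slot 5 + slot 8 + slot 1 + slot 3: cost 3 + 3 + 2 + 6 = 14 ≤ 15, expected clicks 13 + 6 + 13 + 7 = 39.
Best is slot 5, slot 8, slot 1, and slot 3 with total expected clicks 39.

39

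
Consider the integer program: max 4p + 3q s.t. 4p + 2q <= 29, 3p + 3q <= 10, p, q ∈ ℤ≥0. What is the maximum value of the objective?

(p,q)=(3,0): 4·3+2·0=12≤29, 3·3+3·0=9≤10, objective 12.
(p,q)=(2,1): 4·2+2·1=10≤29, 3·2+3·1=9≤10, objective 11.
(p,q)=(2,0): 4·2+2·0=8≤29, 3·2+3·0=6≤10, objective 8.
No feasible integer point exceeds 12.

12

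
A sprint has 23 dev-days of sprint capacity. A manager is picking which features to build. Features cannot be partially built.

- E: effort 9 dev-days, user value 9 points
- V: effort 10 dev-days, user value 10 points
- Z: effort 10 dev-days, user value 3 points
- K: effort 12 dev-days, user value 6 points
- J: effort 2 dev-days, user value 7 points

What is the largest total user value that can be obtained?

Allowing fractional choices, the relaxed optimum would be about 27.0, but features are indivisible.
V + Z + J: effort 10 + 10 + 2 = 22 ≤ 23, user value 10 + 3 + 7 = 20.
E + V + J: effort 9 + 10 + 2 = 21 ≤ 23, user value 9 + 10 + 7 = 26.
E + K + J: effort 9 + 12 + 2 = 23 ≤ 23, user value 9 + 6 + 7 = 22.
Best is E, V, and J with total user value 26.

26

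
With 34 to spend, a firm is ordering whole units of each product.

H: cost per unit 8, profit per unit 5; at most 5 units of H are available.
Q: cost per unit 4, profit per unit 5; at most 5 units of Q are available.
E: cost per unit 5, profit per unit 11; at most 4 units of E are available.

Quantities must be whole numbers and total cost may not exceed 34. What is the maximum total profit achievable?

E has the best ratio (11/5); taking only E gives at most 4×11 = 44 (stopped by the supply cap of 4).
Mixing does better — 3×Q and 4×E: cost 32 ≤ 34, profit 3·5 + 4·11 = 59.

59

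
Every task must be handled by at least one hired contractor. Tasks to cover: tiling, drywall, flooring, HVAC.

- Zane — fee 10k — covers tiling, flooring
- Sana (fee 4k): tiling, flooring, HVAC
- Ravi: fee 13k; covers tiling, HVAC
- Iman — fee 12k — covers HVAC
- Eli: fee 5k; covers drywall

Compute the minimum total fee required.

9

Choose Sana and Eli: together they cover tiling, drywall, flooring, HVAC — every task.
Total fee: 4 + 5 = 9.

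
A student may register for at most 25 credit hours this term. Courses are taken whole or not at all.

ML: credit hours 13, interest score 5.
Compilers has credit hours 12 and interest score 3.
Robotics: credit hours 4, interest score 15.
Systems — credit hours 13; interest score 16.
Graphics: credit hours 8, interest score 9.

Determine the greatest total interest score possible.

40

Take Robotics, Systems, and Graphics: credit hours 4 + 13 + 8 = 25 ≤ 25, interest score 15 + 16 + 9 = 40.
No other feasible combination does better.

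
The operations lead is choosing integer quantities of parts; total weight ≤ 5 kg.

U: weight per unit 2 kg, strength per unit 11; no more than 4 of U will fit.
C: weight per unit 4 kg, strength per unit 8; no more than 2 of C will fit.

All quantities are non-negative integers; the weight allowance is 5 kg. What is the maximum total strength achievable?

Take 2×U: weight 4 ≤ 5, strength 2·11 = 22.
No other integer combination yields more.

22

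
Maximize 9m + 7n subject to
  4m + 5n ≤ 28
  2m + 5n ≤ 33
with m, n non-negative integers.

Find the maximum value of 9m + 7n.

63

(m,n)=(7,0) is feasible, giving 63.
(m,n)=(6,0) is feasible, giving 54.
Maximum is 63 at (m,n)=(7,0).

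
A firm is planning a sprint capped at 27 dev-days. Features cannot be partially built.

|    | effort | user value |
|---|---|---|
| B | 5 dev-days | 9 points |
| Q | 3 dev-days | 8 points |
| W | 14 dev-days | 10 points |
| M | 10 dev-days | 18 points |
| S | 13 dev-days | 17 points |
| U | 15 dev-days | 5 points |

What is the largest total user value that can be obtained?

This is a 0-1 knapsack instance.
Take Q, M, and S: effort 3 + 10 + 13 = 26 ≤ 27, user value 8 + 18 + 17 = 43.
No other feasible combination does better.

43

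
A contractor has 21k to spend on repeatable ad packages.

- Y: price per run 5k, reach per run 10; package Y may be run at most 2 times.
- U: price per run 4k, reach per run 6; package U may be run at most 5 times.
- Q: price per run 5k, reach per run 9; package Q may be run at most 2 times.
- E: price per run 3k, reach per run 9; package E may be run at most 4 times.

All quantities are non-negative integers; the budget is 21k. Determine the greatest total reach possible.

E has the best ratio (9/3); taking only E gives at most 4×9 = 36 (stopped by the supply cap of 4).
Mixing does better — 1×Y, 1×U, and 4×E: price 21 ≤ 21, reach 1·10 + 1·6 + 4·9 = 52.

52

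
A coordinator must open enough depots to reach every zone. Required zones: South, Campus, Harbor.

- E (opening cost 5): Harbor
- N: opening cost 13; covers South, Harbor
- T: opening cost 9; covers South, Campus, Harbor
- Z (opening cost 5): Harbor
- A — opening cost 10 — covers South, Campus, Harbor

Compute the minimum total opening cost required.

9

T alone covers South, Campus, Harbor — every zone.
Total opening cost: 9.
No cover costs less than 9.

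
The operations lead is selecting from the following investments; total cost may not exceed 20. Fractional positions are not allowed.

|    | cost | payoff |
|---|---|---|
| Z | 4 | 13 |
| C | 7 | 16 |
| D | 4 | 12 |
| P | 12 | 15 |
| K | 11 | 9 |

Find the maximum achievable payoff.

This is a 0-1 knapsack instance.
Allowing fractional choices, the relaxed optimum would be about 47.2, but investments are indivisible.
Z + D + K: cost 4 + 4 + 11 = 19 ≤ 20, payoff 13 + 12 + 9 = 34.
Z + C + D: cost 4 + 7 + 4 = 15 ≤ 20, payoff 13 + 16 + 12 = 41.
Z + D + P: cost 4 + 4 + 12 = 20 ≤ 20, payoff 13 + 12 + 15 = 40.
Best is Z, C, and D with total payoff 41.

41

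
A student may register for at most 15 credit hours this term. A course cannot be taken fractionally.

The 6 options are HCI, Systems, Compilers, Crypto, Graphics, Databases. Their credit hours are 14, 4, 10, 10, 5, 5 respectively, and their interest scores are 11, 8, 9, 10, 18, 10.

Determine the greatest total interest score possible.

Systems + Graphics + Databases: credit hours 4 + 5 + 5 = 14 ≤ 15, interest score 8 + 18 + 10 = 36.
Graphics + Databases: credit hours 5 + 5 = 10 ≤ 15, interest score 18 + 10 = 28.
Crypto + Graphics: credit hours 10 + 5 = 15 ≤ 15, interest score 10 + 18 = 28.
Best is Systems, Graphics, and Databases with total interest score 36.

36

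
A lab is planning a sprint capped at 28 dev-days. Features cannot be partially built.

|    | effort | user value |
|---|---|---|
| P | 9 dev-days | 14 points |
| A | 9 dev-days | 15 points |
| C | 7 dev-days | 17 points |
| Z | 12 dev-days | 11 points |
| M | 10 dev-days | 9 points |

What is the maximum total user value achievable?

This is a 0-1 knapsack instance.
Take P, A, and C: effort 9 + 9 + 7 = 25 ≤ 28, user value 14 + 15 + 17 = 46.
No other feasible combination does better.

46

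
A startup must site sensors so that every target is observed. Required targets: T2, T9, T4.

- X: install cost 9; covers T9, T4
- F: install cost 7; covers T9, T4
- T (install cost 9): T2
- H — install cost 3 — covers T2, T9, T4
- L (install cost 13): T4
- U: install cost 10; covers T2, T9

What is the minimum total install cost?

3

H alone covers T2, T9, T4 — every target.
Total install cost: 3.
No cover costs less than 3.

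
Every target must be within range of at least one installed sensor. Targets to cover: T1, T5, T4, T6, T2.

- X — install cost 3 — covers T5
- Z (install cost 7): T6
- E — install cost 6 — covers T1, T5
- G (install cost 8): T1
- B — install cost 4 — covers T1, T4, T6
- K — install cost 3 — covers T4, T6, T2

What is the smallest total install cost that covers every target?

The greedy cost-per-new-target heuristic would pick K, X, and B for 10, but a cheaper cover exists.
Choose E and K: together they cover T1, T5, T4, T6, T2 — every target.
Total install cost: 6 + 3 = 9.
No cover costs less than 9.

9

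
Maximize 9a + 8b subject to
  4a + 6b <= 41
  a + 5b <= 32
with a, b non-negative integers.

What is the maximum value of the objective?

90

(a,b)=(10,0): 4·10+6·0=40≤41, 1·10+5·0=10≤32, objective 90.
(a,b)=(9,0): 4·9+6·0=36≤41, 1·9+5·0=9≤32, objective 81.
Maximum is 90 at (a,b)=(10,0).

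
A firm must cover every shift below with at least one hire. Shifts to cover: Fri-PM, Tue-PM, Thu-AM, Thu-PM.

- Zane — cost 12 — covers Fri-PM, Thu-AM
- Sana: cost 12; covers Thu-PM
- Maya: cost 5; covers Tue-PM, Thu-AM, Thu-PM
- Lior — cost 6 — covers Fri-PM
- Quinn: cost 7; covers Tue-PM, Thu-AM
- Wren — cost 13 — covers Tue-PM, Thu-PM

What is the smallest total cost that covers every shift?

11

Choose Maya and Lior: together they cover Fri-PM, Tue-PM, Thu-AM, Thu-PM — every shift.
Total cost: 5 + 6 = 11.
No cover costs less than 11.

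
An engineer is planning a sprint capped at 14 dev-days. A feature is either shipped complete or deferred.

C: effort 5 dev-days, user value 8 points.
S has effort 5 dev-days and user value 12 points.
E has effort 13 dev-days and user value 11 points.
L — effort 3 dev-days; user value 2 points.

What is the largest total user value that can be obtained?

22

Allowing fractional choices, the relaxed optimum would be about 23.4, but features are indivisible.
S + L: effort 5 + 3 = 8 ≤ 14, user value 12 + 2 = 14.
C + S + L: effort 5 + 5 + 3 = 13 ≤ 14, user value 8 + 12 + 2 = 22.
C + S: effort 5 + 5 = 10 ≤ 14, user value 8 + 12 = 20.
Best is C, S, and L with total user value 22.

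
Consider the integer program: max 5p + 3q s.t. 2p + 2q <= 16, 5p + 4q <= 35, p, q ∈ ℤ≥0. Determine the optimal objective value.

35

(p,q)=(7,0) is feasible, giving 35.
(p,q)=(6,1) is feasible, giving 33.
(p,q)=(6,0) is feasible, giving 30.
Maximum is 35 at (p,q)=(7,0).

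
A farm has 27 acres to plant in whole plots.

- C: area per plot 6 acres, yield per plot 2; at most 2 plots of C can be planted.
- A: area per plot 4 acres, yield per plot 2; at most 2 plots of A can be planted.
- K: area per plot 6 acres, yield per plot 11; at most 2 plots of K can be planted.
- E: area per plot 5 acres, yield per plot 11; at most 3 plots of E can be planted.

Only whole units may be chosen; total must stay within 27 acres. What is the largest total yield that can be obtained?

This is a bounded integer knapsack.
E has the best ratio (11/5); taking only E gives at most 3×11 = 33 (stopped by the supply cap of 3).
Mixing does better — 2×K and 3×E: area 27 ≤ 27, yield 2·11 + 3·11 = 55.

55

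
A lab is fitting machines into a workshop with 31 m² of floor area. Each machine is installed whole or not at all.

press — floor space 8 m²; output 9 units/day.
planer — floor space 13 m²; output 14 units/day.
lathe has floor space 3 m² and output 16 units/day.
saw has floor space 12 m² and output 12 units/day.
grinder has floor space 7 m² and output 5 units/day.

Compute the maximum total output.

44

This is an integer program with binary decision variables.
Allowing fractional choices, the relaxed optimum would be about 46.0, but machines are indivisible.
press + planer + lathe + grinder: floor space 8 + 13 + 3 + 7 = 31 ≤ 31, output 9 + 14 + 16 + 5 = 44.
press + lathe + saw + grinder: floor space 8 + 3 + 12 + 7 = 30 ≤ 31, output 9 + 16 + 12 + 5 = 42.
planer + lathe + saw: floor space 13 + 3 + 12 = 28 ≤ 31, output 14 + 16 + 12 = 42.
Best is press, planer, lathe, and grinder with total output 44.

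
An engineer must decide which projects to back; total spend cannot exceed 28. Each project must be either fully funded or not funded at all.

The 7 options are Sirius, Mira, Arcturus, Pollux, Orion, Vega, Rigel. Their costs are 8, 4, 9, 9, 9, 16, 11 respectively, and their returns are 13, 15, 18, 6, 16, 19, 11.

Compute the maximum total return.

Sirius + Arcturus + Orion: cost 8 + 9 + 9 = 26 ≤ 28, return 13 + 18 + 16 = 47.
Mira + Arcturus + Orion: cost 4 + 9 + 9 = 22 ≤ 28, return 15 + 18 + 16 = 49.
Sirius + Mira + Vega: cost 8 + 4 + 16 = 28 ≤ 28, return 13 + 15 + 19 = 47.
Best is Mira, Arcturus, and Orion with total return 49.

49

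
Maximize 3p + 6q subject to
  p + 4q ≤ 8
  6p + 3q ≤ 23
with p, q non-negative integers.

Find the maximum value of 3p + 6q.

Relaxing integrality, the LP optimum is 16.86 at (p,q) = (3.24, 1.19), which is not an integer point.
(p,q)=(3,1): 1·3+4·1=7≤8, 6·3+3·1=21≤23, objective 15.
(p,q)=(2,1): 1·2+4·1=6≤8, 6·2+3·1=15≤23, objective 12.
No feasible integer point exceeds 15.

15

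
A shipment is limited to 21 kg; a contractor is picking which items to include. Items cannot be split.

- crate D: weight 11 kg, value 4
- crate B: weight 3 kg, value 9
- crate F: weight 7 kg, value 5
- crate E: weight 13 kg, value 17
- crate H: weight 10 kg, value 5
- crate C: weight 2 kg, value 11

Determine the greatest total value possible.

37

crate E + crate C: weight 13 + 2 = 15 ≤ 21, value 17 + 11 = 28.
crate B + crate E + crate C: weight 3 + 13 + 2 = 18 ≤ 21, value 9 + 17 + 11 = 37.
crate B + crate E: weight 3 + 13 = 16 ≤ 21, value 9 + 17 = 26.
Best is crate B, crate E, and crate C with total value 37.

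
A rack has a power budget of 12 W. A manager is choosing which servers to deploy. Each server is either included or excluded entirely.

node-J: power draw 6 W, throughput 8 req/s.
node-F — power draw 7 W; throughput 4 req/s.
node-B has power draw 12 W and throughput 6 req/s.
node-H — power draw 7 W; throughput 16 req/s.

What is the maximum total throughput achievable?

This is a 0-1 knapsack instance.
Allowing fractional choices, the relaxed optimum would be about 22.7, but servers are indivisible.
node-J: power draw 6 ≤ 12, throughput 8.
node-H: power draw 7 ≤ 12, throughput 16.
node-B: power draw 12 ≤ 12, throughput 6.
Best is node-H with total throughput 16.

16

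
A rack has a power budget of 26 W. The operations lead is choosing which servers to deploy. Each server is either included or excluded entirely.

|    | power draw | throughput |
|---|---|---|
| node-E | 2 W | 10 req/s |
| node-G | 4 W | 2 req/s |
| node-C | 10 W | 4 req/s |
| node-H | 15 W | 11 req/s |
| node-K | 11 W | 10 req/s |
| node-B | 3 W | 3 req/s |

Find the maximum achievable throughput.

node-E + node-C + node-K + node-B: power draw 2 + 10 + 11 + 3 = 26 ≤ 26, throughput 10 + 4 + 10 + 3 = 27.
node-E + node-G + node-H + node-B: power draw 2 + 4 + 15 + 3 = 24 ≤ 26, throughput 10 + 2 + 11 + 3 = 26.
Best is node-E, node-C, node-K, and node-B with total throughput 27.

27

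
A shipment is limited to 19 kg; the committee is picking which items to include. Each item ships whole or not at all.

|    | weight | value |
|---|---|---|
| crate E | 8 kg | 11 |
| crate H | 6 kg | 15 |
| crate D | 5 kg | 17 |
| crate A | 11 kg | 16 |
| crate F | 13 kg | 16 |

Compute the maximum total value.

43

crate D + crate A: weight 5 + 11 = 16 ≤ 19, value 17 + 16 = 33.
crate D + crate F: weight 5 + 13 = 18 ≤ 19, value 17 + 16 = 33.
crate E + crate H + crate D: weight 8 + 6 + 5 = 19 ≤ 19, value 11 + 15 + 17 = 43.
Best is crate E, crate H, and crate D with total value 43.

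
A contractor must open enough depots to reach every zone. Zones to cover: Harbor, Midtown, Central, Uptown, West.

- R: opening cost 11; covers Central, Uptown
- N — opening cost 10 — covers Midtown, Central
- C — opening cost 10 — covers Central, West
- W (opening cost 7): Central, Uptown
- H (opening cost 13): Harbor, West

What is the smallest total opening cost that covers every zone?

30

This is a weighted set-cover instance.
Choose N, W, and H: together they cover Harbor, Midtown, Central, Uptown, West — every zone.
Total opening cost: 10 + 7 + 13 = 30.
No cover costs less than 30.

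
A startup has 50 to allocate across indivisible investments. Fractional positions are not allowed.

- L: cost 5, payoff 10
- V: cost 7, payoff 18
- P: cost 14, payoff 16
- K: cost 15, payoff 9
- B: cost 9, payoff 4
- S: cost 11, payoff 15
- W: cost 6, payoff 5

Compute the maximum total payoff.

Take L, V, P, S, and W: cost 5 + 7 + 14 + 11 + 6 = 43 ≤ 50, payoff 10 + 18 + 16 + 15 + 5 = 64.
No other feasible combination does better.

64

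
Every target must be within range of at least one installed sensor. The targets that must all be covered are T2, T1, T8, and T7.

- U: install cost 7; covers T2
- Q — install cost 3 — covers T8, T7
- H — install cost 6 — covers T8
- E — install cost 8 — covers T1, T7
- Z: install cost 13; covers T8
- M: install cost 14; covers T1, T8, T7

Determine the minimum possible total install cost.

This is an integer covering problem.
Choose U, Q, and E: together they cover T2, T1, T8, T7 — every target.
Total install cost: 7 + 3 + 8 = 18.

18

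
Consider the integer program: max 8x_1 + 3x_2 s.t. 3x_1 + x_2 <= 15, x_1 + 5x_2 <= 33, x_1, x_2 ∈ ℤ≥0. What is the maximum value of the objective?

42

(x_1,x_2)=(3,6): 3·3+1·6=15≤15, 1·3+5·6=33≤33, objective 42.
(x_1,x_2)=(3,5): 3·3+1·5=14≤15, 1·3+5·5=28≤33, objective 39.
(x_1,x_2)=(2,6): 3·2+1·6=12≤15, 1·2+5·6=32≤33, objective 34.
Maximum is 42 at (x_1,x_2)=(3,6).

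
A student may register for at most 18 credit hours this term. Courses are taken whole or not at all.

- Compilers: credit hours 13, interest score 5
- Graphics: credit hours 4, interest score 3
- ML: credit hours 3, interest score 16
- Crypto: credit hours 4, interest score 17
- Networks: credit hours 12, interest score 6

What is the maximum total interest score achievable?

Allowing fractional choices, the relaxed optimum would be about 39.5, but courses are indivisible.
Crypto + Networks: credit hours 4 + 12 = 16 ≤ 18, interest score 17 + 6 = 23.
Graphics + ML + Crypto: credit hours 4 + 3 + 4 = 11 ≤ 18, interest score 3 + 16 + 17 = 36.
ML + Crypto: credit hours 3 + 4 = 7 ≤ 18, interest score 16 + 17 = 33.
Best is Graphics, ML, and Crypto with total interest score 36.

36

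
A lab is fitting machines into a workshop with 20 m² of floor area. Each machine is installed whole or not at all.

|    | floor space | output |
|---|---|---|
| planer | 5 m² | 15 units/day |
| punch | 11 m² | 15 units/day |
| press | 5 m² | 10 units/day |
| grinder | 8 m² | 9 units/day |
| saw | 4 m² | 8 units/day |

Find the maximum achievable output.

Allowing fractional choices, the relaxed optimum would be about 41.2, but machines are indivisible.
planer + press + saw: floor space 5 + 5 + 4 = 14 ≤ 20, output 15 + 10 + 8 = 33.
planer + press + grinder: floor space 5 + 5 + 8 = 18 ≤ 20, output 15 + 10 + 9 = 34.
planer + punch + saw: floor space 5 + 11 + 4 = 20 ≤ 20, output 15 + 15 + 8 = 38.
Best is planer, punch, and saw with total output 38.

38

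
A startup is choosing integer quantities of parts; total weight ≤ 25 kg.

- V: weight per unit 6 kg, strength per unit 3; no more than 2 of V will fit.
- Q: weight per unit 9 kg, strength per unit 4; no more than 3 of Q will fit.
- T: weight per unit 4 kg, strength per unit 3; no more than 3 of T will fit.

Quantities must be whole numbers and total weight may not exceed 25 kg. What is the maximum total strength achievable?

15

T has the best ratio (3/4); taking only T gives at most 3×3 = 9 (stopped by the supply cap of 3).
Mixing does better — 2×V and 3×T: weight 24 ≤ 25, strength 2·3 + 3·3 = 15.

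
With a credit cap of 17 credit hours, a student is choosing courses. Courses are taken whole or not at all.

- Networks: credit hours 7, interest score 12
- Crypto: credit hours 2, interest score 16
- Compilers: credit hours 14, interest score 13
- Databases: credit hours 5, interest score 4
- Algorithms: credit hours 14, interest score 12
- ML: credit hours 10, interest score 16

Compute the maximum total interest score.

36

Allowing fractional choices, the relaxed optimum would be about 40.8, but courses are indivisible.
Crypto + ML: credit hours 2 + 10 = 12 ≤ 17, interest score 16 + 16 = 32.
Crypto + Databases + ML: credit hours 2 + 5 + 10 = 17 ≤ 17, interest score 16 + 4 + 16 = 36.
Best is Crypto, Databases, and ML with total interest score 36.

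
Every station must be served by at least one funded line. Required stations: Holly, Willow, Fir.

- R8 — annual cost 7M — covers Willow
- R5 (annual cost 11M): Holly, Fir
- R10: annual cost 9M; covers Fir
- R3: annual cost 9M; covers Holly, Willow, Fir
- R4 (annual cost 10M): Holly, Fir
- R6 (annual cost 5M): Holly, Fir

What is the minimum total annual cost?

R3 alone covers Holly, Willow, Fir — every station.
Total annual cost: 9.

9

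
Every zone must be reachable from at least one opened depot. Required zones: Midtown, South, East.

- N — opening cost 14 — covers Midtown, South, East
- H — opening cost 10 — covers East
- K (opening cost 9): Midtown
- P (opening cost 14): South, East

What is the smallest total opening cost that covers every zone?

N alone covers Midtown, South, East — every zone.
Total opening cost: 14.
No cover costs less than 14.

14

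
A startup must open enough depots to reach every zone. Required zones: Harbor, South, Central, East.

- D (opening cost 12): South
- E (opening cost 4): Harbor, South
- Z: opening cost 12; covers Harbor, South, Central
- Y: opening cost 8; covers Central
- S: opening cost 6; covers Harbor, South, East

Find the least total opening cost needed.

The greedy cost-per-new-zone heuristic would pick E, S, and Y for 18, but a cheaper cover exists.
Choose Y and S: together they cover Harbor, South, Central, East — every zone.
Total opening cost: 8 + 6 = 14.
No cover costs less than 14.

14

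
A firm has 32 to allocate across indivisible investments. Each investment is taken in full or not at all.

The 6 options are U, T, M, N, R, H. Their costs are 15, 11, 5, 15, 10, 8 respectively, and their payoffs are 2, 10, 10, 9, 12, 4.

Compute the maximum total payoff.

Take T, M, and R: cost 11 + 5 + 10 = 26 ≤ 32, payoff 10 + 10 + 12 = 32.
No other feasible combination does better.

32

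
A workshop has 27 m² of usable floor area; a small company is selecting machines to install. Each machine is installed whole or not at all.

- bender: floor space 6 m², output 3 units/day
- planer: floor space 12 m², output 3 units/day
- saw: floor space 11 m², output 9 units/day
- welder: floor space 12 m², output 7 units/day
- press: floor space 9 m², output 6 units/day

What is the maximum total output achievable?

18

This is an integer program with binary decision variables.
Allowing fractional choices, the relaxed optimum would be about 19.1, but machines are indivisible.
saw + welder: floor space 11 + 12 = 23 ≤ 27, output 9 + 7 = 16.
bender + welder + press: floor space 6 + 12 + 9 = 27 ≤ 27, output 3 + 7 + 6 = 16.
bender + saw + press: floor space 6 + 11 + 9 = 26 ≤ 27, output 3 + 9 + 6 = 18.
Best is bender, saw, and press with total output 18.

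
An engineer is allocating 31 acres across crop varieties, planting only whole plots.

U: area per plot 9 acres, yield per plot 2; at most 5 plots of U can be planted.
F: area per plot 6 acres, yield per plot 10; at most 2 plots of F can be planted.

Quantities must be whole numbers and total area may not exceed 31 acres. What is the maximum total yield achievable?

2×U and 2×F: area 30 ≤ 31, yield 2·2 + 2·10 = 24.
1×U and 2×F: area 21 ≤ 31, yield 1·2 + 2·10 = 22.
Best is 24.

24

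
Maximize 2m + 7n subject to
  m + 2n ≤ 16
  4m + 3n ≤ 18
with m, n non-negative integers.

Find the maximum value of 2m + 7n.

(m,n)=(0,6) is feasible, giving 42.
(m,n)=(0,5) is feasible, giving 35.
No feasible integer point exceeds 42.

42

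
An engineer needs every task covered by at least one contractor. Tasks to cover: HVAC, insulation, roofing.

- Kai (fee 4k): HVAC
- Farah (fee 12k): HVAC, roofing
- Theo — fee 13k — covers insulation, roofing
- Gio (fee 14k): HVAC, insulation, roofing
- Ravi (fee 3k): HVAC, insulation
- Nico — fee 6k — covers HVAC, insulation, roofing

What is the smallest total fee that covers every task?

Nico alone covers HVAC, insulation, roofing — every task.
Total fee: 6.

6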